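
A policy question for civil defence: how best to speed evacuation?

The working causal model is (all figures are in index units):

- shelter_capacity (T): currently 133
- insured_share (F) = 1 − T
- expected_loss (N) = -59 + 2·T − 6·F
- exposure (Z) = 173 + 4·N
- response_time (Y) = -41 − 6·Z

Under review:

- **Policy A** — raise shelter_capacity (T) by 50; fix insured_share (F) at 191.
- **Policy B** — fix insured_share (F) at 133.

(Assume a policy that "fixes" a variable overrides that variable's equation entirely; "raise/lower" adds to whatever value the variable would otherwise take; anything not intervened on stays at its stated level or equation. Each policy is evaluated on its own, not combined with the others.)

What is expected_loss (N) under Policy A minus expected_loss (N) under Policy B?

Policy A (T + 50, F := 191):
  T = 133 + 50 = 183
  F = 191
  N = -59 + 2·183 − 6·191 = -839
Policy B (F := 133):
  T = 133
  F = 133
  N = -59 + 2·133 − 6·133 = -591
N: -839 − (-591) = -248

-248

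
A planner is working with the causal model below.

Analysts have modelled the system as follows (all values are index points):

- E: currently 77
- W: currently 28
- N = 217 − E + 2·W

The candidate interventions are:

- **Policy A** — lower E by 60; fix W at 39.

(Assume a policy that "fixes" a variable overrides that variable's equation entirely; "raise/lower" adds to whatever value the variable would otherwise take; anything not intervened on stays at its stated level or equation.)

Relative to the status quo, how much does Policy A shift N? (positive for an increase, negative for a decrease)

Baseline:
  E = 77
  W = 28
  N = 217 − 77 + 2·28 = 196
Policy A (E − 60, W := 39):
  E = 77 − 60 = 17
  W = 39
  N = 217 − 17 + 2·39 = 278
Change in N: 278 − 196 = 82

82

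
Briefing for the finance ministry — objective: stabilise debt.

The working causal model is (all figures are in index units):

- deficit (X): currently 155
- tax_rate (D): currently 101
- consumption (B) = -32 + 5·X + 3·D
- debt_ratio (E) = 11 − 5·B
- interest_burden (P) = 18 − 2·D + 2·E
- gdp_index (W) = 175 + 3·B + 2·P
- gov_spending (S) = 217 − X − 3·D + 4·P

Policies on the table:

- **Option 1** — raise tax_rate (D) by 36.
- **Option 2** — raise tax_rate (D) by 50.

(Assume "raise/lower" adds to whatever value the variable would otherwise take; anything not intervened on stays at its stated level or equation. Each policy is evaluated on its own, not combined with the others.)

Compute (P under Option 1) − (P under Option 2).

Option 1 (D + 36):
  X = 155
  D = 101 + 36 = 137
  B = -32 + 5·155 + 3·137 = 1154
  E = 11 − 5·1154 = -5759
  P = 18 − 2·137 + 2·(-5759) = -11774
Option 2 (D + 50):
  X = 155
  D = 101 + 50 = 151
  B = -32 + 5·155 + 3·151 = 1196
  E = 11 − 5·1196 = -5969
  P = 18 − 2·151 + 2·(-5969) = -12222
P: -11774 − (-12222) = 448

448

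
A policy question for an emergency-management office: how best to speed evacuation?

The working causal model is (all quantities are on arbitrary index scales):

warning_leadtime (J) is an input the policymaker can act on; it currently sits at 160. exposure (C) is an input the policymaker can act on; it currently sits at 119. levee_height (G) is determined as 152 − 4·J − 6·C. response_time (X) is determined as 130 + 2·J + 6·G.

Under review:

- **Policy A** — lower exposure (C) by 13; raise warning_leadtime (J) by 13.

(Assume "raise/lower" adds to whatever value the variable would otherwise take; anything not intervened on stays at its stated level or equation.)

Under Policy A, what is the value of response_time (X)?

-6580

Policy A (C − 13, J + 13):
  J = 160 + 13 = 173
  C = 119 − 13 = 106
  G = 152 − 4·173 − 6·106 = -1176
  X = 130 + 2·173 + 6·(-1176) = -6580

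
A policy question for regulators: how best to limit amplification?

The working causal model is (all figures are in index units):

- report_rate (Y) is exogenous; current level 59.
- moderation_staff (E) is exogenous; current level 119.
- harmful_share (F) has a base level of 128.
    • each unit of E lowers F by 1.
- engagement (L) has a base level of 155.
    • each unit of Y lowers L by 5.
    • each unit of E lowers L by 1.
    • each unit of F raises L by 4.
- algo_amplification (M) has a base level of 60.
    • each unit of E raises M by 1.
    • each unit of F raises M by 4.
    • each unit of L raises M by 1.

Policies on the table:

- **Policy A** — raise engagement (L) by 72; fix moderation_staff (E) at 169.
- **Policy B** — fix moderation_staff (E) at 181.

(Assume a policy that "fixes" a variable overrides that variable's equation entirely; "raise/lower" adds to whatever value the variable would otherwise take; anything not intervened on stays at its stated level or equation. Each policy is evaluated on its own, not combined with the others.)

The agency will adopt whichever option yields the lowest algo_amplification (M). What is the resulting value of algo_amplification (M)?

Policy A (L + 72, E := 169):
  Y = 59
  E = 169
  F = 128 − 169 = -41
  L = 155 − 5·59 − 169 + 4·(-41) (+72 from intervention) = -401
  M = 60 + 169 + 4·(-41) + (-401) = -336
Policy B (E := 181):
  Y = 59
  E = 181
  F = 128 − 181 = -53
  L = 155 − 5·59 − 181 + 4·(-53) = -533
  M = 60 + 181 + 4·(-53) + (-533) = -504
Comparing — Policy A: M=-336, Policy B: M=-504. Lowest is -504 (Policy B).

-504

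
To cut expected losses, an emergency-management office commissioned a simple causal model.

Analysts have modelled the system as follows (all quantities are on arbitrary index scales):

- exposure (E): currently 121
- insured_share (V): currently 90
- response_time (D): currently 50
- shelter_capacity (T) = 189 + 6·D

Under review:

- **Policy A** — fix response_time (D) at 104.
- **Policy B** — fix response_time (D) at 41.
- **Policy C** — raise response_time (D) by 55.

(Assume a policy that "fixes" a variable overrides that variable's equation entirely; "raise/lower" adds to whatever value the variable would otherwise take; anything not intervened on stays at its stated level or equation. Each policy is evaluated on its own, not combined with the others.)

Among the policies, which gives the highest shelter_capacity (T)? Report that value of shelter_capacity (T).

819

Policy A (D := 104):
  D = 104
  T = 189 + 6·104 = 813
Policy B (D := 41):
  D = 41
  T = 189 + 6·41 = 435
Policy C (D + 55):
  D = 50 + 55 = 105
  T = 189 + 6·105 = 819
Comparing — Policy A: T=813, Policy B: T=435, Policy C: T=819. Highest is 819 (Policy C).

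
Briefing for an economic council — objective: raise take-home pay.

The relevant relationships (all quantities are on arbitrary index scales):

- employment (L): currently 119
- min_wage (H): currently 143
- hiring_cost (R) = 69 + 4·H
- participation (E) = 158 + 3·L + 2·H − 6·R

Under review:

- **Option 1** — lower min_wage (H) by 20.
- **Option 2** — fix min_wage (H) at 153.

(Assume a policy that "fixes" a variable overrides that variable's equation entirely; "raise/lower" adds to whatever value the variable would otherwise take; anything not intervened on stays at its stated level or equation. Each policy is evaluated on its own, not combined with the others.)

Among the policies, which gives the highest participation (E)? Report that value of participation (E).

-2605

Option 1 (H − 20):
  L = 119
  H = 143 − 20 = 123
  R = 69 + 4·123 = 561
  E = 158 + 3·119 + 2·123 − 6·561 = -2605
Option 2 (H := 153):
  L = 119
  H = 153
  R = 69 + 4·153 = 681
  E = 158 + 3·119 + 2·153 − 6·681 = -3265
Comparing — Option 1: E=-2605, Option 2: E=-3265. Highest is -2605 (Option 1).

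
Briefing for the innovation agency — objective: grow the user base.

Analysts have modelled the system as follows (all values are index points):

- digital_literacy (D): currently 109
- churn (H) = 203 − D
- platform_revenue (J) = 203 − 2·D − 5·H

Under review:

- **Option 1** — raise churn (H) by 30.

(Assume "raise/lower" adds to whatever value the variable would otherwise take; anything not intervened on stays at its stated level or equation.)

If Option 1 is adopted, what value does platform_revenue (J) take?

-635

Option 1 (H + 30):
  D = 109
  H = 203 − 109 (+30 from intervention) = 124
  J = 203 − 2·109 − 5·124 = -635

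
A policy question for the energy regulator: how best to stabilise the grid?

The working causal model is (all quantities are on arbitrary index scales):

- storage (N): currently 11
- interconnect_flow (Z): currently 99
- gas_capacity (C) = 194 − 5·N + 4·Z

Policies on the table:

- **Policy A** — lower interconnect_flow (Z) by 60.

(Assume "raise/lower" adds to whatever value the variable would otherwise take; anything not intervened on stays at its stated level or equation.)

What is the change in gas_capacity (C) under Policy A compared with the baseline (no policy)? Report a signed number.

-240

Baseline:
  N = 11
  Z = 99
  C = 194 − 5·11 + 4·99 = 535
Policy A (Z − 60):
  N = 11
  Z = 99 − 60 = 39
  C = 194 − 5·11 + 4·39 = 295
Change in C: 295 − 535 = -240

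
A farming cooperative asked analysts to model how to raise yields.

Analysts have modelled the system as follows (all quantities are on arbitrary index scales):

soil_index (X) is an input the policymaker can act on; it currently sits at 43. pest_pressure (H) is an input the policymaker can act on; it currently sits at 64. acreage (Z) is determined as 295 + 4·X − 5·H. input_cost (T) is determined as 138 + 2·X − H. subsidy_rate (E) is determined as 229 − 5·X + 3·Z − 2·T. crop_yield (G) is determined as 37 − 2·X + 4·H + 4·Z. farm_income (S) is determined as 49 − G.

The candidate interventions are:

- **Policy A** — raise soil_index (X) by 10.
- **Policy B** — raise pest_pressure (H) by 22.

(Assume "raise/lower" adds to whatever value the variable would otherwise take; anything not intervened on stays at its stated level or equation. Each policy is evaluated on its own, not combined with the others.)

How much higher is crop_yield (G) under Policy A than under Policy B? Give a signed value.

Policy A (X + 10):
  X = 43 + 10 = 53
  H = 64
  Z = 295 + 4·53 − 5·64 = 187
  G = 37 − 2·53 + 4·64 + 4·187 = 935
Policy B (H + 22):
  X = 43
  H = 64 + 22 = 86
  Z = 295 + 4·43 − 5·86 = 37
  G = 37 − 2·43 + 4·86 + 4·37 = 443
G: 935 − 443 = 492

492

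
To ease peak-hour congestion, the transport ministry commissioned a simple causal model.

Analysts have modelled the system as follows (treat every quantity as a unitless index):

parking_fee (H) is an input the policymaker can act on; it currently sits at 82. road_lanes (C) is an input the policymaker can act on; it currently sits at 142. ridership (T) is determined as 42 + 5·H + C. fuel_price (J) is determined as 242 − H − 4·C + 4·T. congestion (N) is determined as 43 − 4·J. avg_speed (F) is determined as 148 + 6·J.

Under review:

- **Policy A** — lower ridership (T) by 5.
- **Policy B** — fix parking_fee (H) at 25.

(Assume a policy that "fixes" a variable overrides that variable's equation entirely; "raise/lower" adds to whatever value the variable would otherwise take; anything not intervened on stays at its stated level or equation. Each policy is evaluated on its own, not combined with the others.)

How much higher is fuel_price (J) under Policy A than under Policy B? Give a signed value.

1063

Policy A (T − 5):
  H = 82
  C = 142
  T = 42 + 5·82 + 142 (−5 from intervention) = 589
  J = 242 − 82 − 4·142 + 4·589 = 1948
Policy B (H := 25):
  H = 25
  C = 142
  T = 42 + 5·25 + 142 = 309
  J = 242 − 25 − 4·142 + 4·309 = 885
J: 1948 − 885 = 1063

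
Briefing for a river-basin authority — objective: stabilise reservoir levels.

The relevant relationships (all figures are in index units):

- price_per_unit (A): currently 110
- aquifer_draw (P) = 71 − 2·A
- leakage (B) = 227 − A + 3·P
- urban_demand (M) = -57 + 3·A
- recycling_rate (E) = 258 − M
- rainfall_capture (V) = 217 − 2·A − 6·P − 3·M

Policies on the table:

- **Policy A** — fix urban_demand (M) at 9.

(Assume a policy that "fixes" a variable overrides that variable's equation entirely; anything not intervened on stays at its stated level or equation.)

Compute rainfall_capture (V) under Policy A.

864

Policy A (M := 9):
  A = 110
  P = 71 − 2·110 = -149
  M = 9
  V = 217 − 2·110 − 6·(-149) − 3·9 = 864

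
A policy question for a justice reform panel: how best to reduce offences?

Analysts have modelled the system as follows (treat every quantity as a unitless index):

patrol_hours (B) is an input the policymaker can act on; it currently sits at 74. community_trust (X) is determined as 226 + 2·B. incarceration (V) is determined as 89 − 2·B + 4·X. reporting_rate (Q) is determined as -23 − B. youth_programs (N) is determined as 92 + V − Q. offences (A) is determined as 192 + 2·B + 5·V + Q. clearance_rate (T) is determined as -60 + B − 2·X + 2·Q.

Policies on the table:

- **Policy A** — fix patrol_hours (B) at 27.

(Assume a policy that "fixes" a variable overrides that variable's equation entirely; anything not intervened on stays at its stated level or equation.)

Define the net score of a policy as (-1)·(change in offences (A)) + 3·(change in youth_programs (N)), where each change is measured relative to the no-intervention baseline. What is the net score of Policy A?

470

Baseline:
  B = 74
  X = 226 + 2·74 = 374
  V = 89 − 2·74 + 4·374 = 1437
  Q = -23 − 74 = -97
  N = 92 + 1437 − (-97) = 1626
  A = 192 + 2·74 + 5·1437 + (-97) = 7428
Policy A (B := 27):
  B = 27
  X = 226 + 2·27 = 280
  V = 89 − 2·27 + 4·280 = 1155
  Q = -23 − 27 = -50
  N = 92 + 1155 − (-50) = 1297
  A = 192 + 2·27 + 5·1155 + (-50) = 5971
ΔA = 5971 − 7428 = -1457; ΔN = 1297 − 1626 = -329
Score = (-1)·(-1457) + 3·(-329) = 470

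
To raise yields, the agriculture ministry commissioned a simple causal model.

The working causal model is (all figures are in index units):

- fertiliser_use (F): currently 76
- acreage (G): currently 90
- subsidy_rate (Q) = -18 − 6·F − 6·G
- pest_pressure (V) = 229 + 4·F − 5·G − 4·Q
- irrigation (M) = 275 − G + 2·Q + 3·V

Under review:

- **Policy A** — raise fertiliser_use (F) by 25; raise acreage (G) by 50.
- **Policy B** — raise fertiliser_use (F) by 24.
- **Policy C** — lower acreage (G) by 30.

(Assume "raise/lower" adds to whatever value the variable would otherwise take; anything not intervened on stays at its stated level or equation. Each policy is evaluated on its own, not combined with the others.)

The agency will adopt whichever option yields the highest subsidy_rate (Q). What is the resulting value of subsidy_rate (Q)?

Policy A (F + 25, G + 50):
  F = 76 + 25 = 101
  G = 90 + 50 = 140
  Q = -18 − 6·101 − 6·140 = -1464
Policy B (F + 24):
  F = 76 + 24 = 100
  G = 90
  Q = -18 − 6·100 − 6·90 = -1158
Policy C (G − 30):
  F = 76
  G = 90 − 30 = 60
  Q = -18 − 6·76 − 6·60 = -834
Comparing — Policy A: Q=-1464, Policy B: Q=-1158, Policy C: Q=-834. Highest is -834 (Policy C).

-834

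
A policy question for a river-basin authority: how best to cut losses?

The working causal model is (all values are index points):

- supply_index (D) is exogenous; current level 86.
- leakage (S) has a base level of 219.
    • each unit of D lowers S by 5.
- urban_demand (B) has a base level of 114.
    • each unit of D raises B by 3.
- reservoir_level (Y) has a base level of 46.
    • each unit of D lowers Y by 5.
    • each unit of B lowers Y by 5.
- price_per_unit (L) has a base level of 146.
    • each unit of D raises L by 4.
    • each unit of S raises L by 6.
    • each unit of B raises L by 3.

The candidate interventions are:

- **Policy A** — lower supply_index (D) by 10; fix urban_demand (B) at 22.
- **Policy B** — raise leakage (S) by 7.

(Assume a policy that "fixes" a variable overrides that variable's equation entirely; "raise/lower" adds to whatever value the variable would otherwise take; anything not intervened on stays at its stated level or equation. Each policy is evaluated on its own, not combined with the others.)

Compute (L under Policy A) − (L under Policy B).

-832

Policy A (D − 10, B := 22):
  D = 86 − 10 = 76
  S = 219 − 5·76 = -161
  B = 22
  L = 146 + 4·76 + 6·(-161) + 3·22 = -450
Policy B (S + 7):
  D = 86
  S = 219 − 5·86 (+7 from intervention) = -204
  B = 114 + 3·86 = 372
  L = 146 + 4·86 + 6·(-204) + 3·372 = 382
L: -450 − 382 = -832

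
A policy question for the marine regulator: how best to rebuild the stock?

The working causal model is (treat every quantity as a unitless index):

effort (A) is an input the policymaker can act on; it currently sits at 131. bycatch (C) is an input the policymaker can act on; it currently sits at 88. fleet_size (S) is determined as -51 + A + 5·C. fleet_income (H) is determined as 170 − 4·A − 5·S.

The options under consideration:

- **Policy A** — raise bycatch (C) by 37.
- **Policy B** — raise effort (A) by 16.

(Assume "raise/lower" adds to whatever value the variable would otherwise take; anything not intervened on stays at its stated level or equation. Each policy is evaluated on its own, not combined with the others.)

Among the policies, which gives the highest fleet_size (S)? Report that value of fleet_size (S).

Policy A (C + 37):
  A = 131
  C = 88 + 37 = 125
  S = -51 + 131 + 5·125 = 705
Policy B (A + 16):
  A = 131 + 16 = 147
  C = 88
  S = -51 + 147 + 5·88 = 536
Comparing — Policy A: S=705, Policy B: S=536. Highest is 705 (Policy A).

705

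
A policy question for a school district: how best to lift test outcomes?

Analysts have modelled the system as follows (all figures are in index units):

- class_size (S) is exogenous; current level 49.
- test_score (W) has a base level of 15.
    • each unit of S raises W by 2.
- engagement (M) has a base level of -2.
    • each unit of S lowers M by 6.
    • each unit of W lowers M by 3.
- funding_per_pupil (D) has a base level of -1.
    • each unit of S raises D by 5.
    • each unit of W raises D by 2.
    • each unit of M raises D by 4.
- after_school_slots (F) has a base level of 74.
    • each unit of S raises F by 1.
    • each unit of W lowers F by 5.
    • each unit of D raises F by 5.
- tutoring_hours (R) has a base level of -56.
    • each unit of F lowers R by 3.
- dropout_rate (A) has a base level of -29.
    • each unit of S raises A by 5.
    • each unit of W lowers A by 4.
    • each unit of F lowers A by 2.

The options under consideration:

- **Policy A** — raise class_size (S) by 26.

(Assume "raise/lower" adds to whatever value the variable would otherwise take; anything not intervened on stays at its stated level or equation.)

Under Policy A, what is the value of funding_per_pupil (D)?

-3084

Policy A (S + 26):
  S = 49 + 26 = 75
  W = 15 + 2·75 = 165
  M = -2 − 6·75 − 3·165 = -947
  D = -1 + 5·75 + 2·165 + 4·(-947) = -3084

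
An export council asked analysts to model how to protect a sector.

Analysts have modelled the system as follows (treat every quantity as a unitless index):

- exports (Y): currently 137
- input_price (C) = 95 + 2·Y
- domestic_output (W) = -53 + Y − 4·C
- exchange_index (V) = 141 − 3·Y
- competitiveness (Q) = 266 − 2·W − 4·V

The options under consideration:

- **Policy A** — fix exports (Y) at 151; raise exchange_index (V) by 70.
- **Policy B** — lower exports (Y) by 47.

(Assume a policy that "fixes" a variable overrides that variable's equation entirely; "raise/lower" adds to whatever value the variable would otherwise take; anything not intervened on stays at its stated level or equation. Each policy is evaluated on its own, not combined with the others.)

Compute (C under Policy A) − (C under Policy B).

Policy A (Y := 151, V + 70):
  Y = 151
  C = 95 + 2·151 = 397
Policy B (Y − 47):
  Y = 137 − 47 = 90
  C = 95 + 2·90 = 275
C: 397 − 275 = 122

122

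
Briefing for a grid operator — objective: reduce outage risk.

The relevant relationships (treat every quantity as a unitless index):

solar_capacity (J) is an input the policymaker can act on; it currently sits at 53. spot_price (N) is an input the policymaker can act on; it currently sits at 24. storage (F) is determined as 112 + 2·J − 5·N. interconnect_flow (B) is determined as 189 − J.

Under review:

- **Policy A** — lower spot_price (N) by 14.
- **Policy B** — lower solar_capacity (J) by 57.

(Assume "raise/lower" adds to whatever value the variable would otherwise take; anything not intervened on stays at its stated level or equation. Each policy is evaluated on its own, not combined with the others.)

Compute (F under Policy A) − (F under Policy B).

184

Policy A (N − 14):
  J = 53
  N = 24 − 14 = 10
  F = 112 + 2·53 − 5·10 = 168
Policy B (J − 57):
  J = 53 − 57 = -4
  N = 24
  F = 112 + 2·(-4) − 5·24 = -16
F: 168 − (-16) = 184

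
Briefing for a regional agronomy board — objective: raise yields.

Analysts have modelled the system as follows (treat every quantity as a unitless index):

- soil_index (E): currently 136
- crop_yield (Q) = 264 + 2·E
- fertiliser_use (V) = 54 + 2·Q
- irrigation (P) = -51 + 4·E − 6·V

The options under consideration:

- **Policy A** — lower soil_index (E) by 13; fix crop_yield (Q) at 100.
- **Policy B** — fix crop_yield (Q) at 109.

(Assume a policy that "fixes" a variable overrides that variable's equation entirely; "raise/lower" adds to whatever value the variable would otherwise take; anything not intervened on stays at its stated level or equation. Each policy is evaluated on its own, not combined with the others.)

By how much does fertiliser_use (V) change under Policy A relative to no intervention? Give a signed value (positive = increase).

Baseline:
  E = 136
  Q = 264 + 2·136 = 536
  V = 54 + 2·536 = 1126
Policy A (E − 13, Q := 100):
  E = 136 − 13 = 123
  Q = 100
  V = 54 + 2·100 = 254
Change in V: 254 − 1126 = -872

-872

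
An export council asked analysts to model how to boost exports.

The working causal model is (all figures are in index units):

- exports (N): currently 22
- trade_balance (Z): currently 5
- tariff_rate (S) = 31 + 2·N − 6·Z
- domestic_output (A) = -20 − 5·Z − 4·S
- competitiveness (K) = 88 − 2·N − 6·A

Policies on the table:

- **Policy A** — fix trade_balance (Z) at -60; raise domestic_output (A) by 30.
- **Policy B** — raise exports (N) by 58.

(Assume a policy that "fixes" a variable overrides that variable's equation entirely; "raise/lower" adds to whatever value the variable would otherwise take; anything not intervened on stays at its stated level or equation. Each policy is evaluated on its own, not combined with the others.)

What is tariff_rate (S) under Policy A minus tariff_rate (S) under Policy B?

Policy A (Z := -60, A + 30):
  N = 22
  Z = -60
  S = 31 + 2·22 − 6·(-60) = 435
Policy B (N + 58):
  N = 22 + 58 = 80
  Z = 5
  S = 31 + 2·80 − 6·5 = 161
S: 435 − 161 = 274

274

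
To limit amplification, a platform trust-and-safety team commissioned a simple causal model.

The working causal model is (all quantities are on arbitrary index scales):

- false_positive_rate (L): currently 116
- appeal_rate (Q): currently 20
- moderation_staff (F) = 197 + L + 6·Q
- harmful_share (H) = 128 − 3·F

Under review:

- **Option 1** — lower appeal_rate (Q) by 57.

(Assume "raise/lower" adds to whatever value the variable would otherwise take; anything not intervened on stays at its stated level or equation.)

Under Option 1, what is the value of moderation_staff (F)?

Option 1 (Q − 57):
  L = 116
  Q = 20 − 57 = -37
  F = 197 + 116 + 6·(-37) = 91

91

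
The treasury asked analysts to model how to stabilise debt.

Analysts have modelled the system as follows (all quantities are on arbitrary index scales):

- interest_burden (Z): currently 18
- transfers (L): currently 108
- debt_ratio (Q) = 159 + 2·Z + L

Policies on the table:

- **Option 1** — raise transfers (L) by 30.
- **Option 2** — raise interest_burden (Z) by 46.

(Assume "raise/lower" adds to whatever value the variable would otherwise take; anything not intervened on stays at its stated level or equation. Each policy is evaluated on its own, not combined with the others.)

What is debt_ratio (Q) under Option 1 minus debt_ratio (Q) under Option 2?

Option 1 (L + 30):
  Z = 18
  L = 108 + 30 = 138
  Q = 159 + 2·18 + 138 = 333
Option 2 (Z + 46):
  Z = 18 + 46 = 64
  L = 108
  Q = 159 + 2·64 + 108 = 395
Q: 333 − 395 = -62

-62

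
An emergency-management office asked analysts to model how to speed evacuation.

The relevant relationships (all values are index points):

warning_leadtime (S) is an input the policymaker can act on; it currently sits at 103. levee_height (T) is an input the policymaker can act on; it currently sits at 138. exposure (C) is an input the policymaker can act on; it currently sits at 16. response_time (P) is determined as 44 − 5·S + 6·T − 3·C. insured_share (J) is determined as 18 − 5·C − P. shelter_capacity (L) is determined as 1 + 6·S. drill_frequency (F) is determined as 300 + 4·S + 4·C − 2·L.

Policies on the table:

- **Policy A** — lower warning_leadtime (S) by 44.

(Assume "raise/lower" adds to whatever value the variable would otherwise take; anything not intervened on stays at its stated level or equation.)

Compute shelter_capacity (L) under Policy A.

Policy A (S − 44):
  S = 103 − 44 = 59
  L = 1 + 6·59 = 355

355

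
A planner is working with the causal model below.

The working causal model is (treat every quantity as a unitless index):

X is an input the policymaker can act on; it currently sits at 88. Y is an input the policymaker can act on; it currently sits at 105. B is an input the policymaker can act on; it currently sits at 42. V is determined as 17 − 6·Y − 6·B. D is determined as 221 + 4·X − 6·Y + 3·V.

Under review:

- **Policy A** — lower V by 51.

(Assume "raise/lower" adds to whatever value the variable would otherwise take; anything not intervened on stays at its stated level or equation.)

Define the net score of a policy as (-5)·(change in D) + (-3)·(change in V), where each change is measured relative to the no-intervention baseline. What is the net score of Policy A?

Baseline:
  X = 88
  Y = 105
  B = 42
  V = 17 − 6·105 − 6·42 = -865
  D = 221 + 4·88 − 6·105 + 3·(-865) = -2652
Policy A (V − 51):
  X = 88
  Y = 105
  B = 42
  V = 17 − 6·105 − 6·42 (−51 from intervention) = -916
  D = 221 + 4·88 − 6·105 + 3·(-916) = -2805
ΔD = -2805 − (-2652) = -153; ΔV = -916 − (-865) = -51
Score = (-5)·(-153) + (-3)·(-51) = 918

918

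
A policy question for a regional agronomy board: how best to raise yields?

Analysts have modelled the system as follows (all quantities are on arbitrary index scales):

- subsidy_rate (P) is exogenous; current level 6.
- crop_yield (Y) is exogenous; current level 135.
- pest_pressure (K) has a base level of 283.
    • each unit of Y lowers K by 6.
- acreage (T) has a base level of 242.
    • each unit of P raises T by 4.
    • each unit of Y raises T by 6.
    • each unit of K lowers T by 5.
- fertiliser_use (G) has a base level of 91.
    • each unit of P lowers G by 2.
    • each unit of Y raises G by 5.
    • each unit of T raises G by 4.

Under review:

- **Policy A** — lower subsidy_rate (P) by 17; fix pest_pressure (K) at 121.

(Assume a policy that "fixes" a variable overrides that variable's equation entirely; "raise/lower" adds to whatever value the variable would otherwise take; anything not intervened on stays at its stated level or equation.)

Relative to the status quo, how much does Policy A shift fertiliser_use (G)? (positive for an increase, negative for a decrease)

-13198

Baseline:
  P = 6
  Y = 135
  K = 283 − 6·135 = -527
  T = 242 + 4·6 + 6·135 − 5·(-527) = 3711
  G = 91 − 2·6 + 5·135 + 4·3711 = 15598
Policy A (P − 17, K := 121):
  P = 6 − 17 = -11
  Y = 135
  K = 121
  T = 242 + 4·(-11) + 6·135 − 5·121 = 403
  G = 91 − 2·(-11) + 5·135 + 4·403 = 2400
Change in G: 2400 − 15598 = -13198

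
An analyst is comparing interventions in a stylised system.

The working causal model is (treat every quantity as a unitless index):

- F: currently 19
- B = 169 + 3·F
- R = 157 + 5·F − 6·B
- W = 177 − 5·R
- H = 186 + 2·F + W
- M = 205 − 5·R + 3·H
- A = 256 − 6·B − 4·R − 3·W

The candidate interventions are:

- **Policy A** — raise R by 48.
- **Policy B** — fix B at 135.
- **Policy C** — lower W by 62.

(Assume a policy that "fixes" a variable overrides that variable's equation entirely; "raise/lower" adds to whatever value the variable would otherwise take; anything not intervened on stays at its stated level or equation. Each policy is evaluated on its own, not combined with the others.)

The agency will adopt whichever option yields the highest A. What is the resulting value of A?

Policy A (R + 48):
  F = 19
  B = 169 + 3·19 = 226
  R = 157 + 5·19 − 6·226 (+48 from intervention) = -1056
  W = 177 − 5·(-1056) = 5457
  A = 256 − 6·226 − 4·(-1056) − 3·5457 = -13247
Policy B (B := 135):
  F = 19
  B = 135
  R = 157 + 5·19 − 6·135 = -558
  W = 177 − 5·(-558) = 2967
  A = 256 − 6·135 − 4·(-558) − 3·2967 = -7223
Policy C (W − 62):
  F = 19
  B = 169 + 3·19 = 226
  R = 157 + 5·19 − 6·226 = -1104
  W = 177 − 5·(-1104) (−62 from intervention) = 5635
  A = 256 − 6·226 − 4·(-1104) − 3·5635 = -13589
Comparing — Policy A: A=-13247, Policy B: A=-7223, Policy C: A=-13589. Highest is -7223 (Policy B).

-7223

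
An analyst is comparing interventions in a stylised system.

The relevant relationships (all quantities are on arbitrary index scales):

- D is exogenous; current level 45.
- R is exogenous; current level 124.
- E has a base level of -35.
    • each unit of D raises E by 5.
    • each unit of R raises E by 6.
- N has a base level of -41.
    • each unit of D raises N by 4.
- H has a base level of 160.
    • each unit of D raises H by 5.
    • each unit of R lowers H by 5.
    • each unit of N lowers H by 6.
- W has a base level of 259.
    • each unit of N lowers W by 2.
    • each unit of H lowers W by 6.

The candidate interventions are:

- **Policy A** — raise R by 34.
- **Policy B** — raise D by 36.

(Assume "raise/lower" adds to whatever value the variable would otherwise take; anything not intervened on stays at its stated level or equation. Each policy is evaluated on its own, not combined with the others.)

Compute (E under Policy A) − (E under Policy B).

Policy A (R + 34):
  D = 45
  R = 124 + 34 = 158
  E = -35 + 5·45 + 6·158 = 1138
Policy B (D + 36):
  D = 45 + 36 = 81
  R = 124
  E = -35 + 5·81 + 6·124 = 1114
E: 1138 − 1114 = 24

24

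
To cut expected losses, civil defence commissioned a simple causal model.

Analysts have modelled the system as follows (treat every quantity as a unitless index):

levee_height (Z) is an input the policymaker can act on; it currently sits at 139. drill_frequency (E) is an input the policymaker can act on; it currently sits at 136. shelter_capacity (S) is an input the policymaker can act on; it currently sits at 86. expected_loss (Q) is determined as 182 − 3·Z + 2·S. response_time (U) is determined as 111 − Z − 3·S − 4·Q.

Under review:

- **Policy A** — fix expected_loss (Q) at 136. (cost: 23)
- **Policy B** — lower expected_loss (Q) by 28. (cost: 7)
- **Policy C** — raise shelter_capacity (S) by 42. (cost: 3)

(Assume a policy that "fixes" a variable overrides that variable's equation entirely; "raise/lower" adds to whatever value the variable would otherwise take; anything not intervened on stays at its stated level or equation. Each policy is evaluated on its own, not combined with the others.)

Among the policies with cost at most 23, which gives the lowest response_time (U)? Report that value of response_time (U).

-830

Policy A (Q := 136):
  Z = 139
  S = 86
  Q = 136
  U = 111 − 139 − 3·86 − 4·136 = -830
Policy B (Q − 28):
  Z = 139
  S = 86
  Q = 182 − 3·139 + 2·86 (−28 from intervention) = -91
  U = 111 − 139 − 3·86 − 4·(-91) = 78
Policy C (S + 42):
  Z = 139
  S = 86 + 42 = 128
  Q = 182 − 3·139 + 2·128 = 21
  U = 111 − 139 − 3·128 − 4·21 = -496
Comparing — Policy A: U=-830, Policy B: U=78, Policy C: U=-496. Lowest is -830 (Policy A).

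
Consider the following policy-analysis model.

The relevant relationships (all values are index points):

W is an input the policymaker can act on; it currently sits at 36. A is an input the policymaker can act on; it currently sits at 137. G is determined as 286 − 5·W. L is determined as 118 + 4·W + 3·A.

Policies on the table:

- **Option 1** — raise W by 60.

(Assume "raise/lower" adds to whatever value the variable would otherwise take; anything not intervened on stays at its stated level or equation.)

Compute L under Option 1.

Option 1 (W + 60):
  W = 36 + 60 = 96
  A = 137
  L = 118 + 4·96 + 3·137 = 913

913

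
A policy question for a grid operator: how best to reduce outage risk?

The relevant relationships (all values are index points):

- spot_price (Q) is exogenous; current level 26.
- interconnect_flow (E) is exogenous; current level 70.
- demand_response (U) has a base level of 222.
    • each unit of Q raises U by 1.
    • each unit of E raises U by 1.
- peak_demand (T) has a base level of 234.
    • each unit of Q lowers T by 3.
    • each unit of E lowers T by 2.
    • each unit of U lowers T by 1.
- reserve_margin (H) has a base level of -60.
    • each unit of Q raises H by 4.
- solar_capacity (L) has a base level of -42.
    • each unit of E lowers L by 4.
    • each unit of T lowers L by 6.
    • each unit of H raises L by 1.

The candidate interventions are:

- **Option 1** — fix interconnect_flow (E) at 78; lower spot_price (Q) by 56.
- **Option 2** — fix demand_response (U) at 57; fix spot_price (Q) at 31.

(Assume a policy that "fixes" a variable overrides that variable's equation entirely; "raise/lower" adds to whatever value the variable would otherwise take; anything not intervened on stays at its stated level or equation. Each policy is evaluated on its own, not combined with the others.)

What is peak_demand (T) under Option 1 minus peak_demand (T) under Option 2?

Option 1 (E := 78, Q − 56):
  Q = 26 − 56 = -30
  E = 78
  U = 222 + (-30) + 78 = 270
  T = 234 − 3·(-30) − 2·78 − 270 = -102
Option 2 (U := 57, Q := 31):
  Q = 31
  E = 70
  U = 57
  T = 234 − 3·31 − 2·70 − 57 = -56
T: -102 − (-56) = -46

-46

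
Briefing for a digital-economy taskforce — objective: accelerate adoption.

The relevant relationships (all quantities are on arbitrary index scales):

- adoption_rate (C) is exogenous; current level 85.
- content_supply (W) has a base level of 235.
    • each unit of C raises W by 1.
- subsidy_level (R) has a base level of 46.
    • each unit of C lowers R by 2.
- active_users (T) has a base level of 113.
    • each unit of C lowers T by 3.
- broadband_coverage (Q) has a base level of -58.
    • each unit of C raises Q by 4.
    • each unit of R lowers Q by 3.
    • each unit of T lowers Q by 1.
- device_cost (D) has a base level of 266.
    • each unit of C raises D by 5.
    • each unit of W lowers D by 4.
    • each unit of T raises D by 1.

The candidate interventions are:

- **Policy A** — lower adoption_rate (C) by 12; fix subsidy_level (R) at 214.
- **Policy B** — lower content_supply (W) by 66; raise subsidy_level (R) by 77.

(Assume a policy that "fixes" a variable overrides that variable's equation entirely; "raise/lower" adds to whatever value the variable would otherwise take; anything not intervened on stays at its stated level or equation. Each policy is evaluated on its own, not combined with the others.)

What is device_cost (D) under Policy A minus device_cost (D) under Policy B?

Policy A (C − 12, R := 214):
  C = 85 − 12 = 73
  W = 235 + 73 = 308
  T = 113 − 3·73 = -106
  D = 266 + 5·73 − 4·308 + (-106) = -707
Policy B (W − 66, R + 77):
  C = 85
  W = 235 + 85 (−66 from intervention) = 254
  T = 113 − 3·85 = -142
  D = 266 + 5·85 − 4·254 + (-142) = -467
D: -707 − (-467) = -240

-240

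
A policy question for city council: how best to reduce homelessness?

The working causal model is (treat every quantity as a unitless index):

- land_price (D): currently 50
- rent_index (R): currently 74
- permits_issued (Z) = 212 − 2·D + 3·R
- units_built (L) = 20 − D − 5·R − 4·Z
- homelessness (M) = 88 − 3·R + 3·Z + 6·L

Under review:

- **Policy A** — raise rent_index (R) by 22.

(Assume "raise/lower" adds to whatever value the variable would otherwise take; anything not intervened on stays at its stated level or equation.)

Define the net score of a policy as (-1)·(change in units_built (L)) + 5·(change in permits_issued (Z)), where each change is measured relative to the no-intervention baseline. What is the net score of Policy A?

704

Baseline:
  D = 50
  R = 74
  Z = 212 − 2·50 + 3·74 = 334
  L = 20 − 50 − 5·74 − 4·334 = -1736
Policy A (R + 22):
  D = 50
  R = 74 + 22 = 96
  Z = 212 − 2·50 + 3·96 = 400
  L = 20 − 50 − 5·96 − 4·400 = -2110
ΔL = -2110 − (-1736) = -374; ΔZ = 400 − 334 = 66
Score = (-1)·(-374) + 5·66 = 704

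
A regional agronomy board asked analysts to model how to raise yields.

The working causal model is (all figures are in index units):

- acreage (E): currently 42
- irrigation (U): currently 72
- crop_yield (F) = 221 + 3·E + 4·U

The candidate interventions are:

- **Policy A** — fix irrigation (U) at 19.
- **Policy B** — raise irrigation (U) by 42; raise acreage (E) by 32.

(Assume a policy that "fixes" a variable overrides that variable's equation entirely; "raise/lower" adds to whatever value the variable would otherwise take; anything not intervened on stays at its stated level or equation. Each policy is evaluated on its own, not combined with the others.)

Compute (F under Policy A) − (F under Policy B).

Policy A (U := 19):
  E = 42
  U = 19
  F = 221 + 3·42 + 4·19 = 423
Policy B (U + 42, E + 32):
  E = 42 + 32 = 74
  U = 72 + 42 = 114
  F = 221 + 3·74 + 4·114 = 899
F: 423 − 899 = -476

-476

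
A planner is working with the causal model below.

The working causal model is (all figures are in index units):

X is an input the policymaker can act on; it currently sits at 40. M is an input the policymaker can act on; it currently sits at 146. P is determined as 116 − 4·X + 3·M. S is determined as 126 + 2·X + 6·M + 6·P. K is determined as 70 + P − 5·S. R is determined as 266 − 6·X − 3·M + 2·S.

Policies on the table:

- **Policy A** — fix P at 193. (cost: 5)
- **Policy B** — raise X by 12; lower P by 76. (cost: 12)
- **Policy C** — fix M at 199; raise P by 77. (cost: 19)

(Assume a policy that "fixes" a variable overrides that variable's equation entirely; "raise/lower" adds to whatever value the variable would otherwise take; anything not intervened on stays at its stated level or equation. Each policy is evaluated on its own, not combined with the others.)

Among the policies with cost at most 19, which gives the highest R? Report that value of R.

9789

Policy A (P := 193):
  X = 40
  M = 146
  P = 193
  S = 126 + 2·40 + 6·146 + 6·193 = 2240
  R = 266 − 6·40 − 3·146 + 2·2240 = 4068
Policy B (X + 12, P − 76):
  X = 40 + 12 = 52
  M = 146
  P = 116 − 4·52 + 3·146 (−76 from intervention) = 270
  S = 126 + 2·52 + 6·146 + 6·270 = 2726
  R = 266 − 6·52 − 3·146 + 2·2726 = 4968
Policy C (M := 199, P + 77):
  X = 40
  M = 199
  P = 116 − 4·40 + 3·199 (+77 from intervention) = 630
  S = 126 + 2·40 + 6·199 + 6·630 = 5180
  R = 266 − 6·40 − 3·199 + 2·5180 = 9789
Comparing — Policy A: R=4068, Policy B: R=4968, Policy C: R=9789. Highest is 9789 (Policy C).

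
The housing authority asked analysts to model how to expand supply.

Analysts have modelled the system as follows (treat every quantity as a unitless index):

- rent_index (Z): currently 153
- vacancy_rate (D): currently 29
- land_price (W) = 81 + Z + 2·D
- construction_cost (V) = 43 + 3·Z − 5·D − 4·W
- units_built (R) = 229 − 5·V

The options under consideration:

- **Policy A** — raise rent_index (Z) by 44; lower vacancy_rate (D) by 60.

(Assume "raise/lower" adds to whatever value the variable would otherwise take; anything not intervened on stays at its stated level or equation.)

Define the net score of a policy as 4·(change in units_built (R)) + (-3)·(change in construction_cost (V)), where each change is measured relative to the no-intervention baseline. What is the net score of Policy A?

Baseline:
  Z = 153
  D = 29
  W = 81 + 153 + 2·29 = 292
  V = 43 + 3·153 − 5·29 − 4·292 = -811
  R = 229 − 5·(-811) = 4284
Policy A (Z + 44, D − 60):
  Z = 153 + 44 = 197
  D = 29 − 60 = -31
  W = 81 + 197 + 2·(-31) = 216
  V = 43 + 3·197 − 5·(-31) − 4·216 = -75
  R = 229 − 5·(-75) = 604
ΔR = 604 − 4284 = -3680; ΔV = -75 − (-811) = 736
Score = 4·(-3680) + (-3)·736 = -16928

-16928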